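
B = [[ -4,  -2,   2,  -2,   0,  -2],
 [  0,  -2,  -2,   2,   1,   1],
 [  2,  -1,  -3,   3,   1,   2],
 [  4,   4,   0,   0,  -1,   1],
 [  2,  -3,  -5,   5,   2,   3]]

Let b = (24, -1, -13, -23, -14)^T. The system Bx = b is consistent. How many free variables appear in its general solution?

4

Row reduce the augmented matrix [B | b].
R3 ← R3 + (1/2)·R1: [0, -2, -2, 2, 1, 1, -1]
R4 ← R4 + R1: [0, 2, 2, -2, -1, -1, 1]
R5 ← R5 + (1/2)·R1: [0, -4, -4, 4, 2, 2, -2]
R3 ← R3 − R2: [0, 0, 0, 0, 0, 0, 0]
R4 ← R4 + R2: [0, 0, 0, 0, 0, 0, 0]
R5 ← R5 − (2)·R2: [0, 0, 0, 0, 0, 0, 0]
The echelon form has 2 nonzero rows, and every pivot lies in the first 6 columns, so rank(B) = rank([B|b]) = 2.
The system is consistent.
Free variables = (unknowns) − (rank) = 6 − 2 = 4.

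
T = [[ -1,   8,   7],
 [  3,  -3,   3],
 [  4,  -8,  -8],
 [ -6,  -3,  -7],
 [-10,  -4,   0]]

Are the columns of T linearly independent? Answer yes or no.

yes

Row reduce T to echelon form.
R2 ← R2 + (3)·R1: [0, 21, 24]
R3 ← R3 + (4)·R1: [0, 24, 20]
R4 ← R4 − (6)·R1: [0, -51, -49]
R5 ← R5 − (10)·R1: [0, -84, -70]
R3 ← R3 − (8/7)·R2: [0, 0, -52/7]
R4 ← R4 + (17/7)·R2: [0, 0, 65/7]
R5 ← R5 + (4)·R2: [0, 0, 26]
R4 ← R4 + (5/4)·R3: [0, 0, 0]
R5 ← R5 + (7/2)·R3: [0, 0, 0]
3 pivots among 3 columns.
Every column is a pivot column, so the columns are linearly independent.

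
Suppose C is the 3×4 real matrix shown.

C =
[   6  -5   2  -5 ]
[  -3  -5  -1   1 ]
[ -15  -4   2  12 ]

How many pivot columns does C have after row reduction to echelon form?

3

Row reduce to echelon form.
R2 ← R2 + (1/2)·R1: [0, -15/2, 0, -3/2]
R3 ← R3 + (5/2)·R1: [0, -33/2, 7, -1/2]
R3 ← R3 − (11/5)·R2: [0, 0, 7, 14/5]
Echelon form has 3 nonzero rows, so rank(C) = 3.
Each nonzero row contributes one pivot column: 3 pivot columns.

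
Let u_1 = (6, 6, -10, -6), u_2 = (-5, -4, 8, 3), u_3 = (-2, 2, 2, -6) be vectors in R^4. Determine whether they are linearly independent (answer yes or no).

Form the matrix with these vectors as rows and row reduce.
R2 ← R2 + (5/6)·R1: [0, 1, -1/3, -2]
R3 ← R3 + (1/3)·R1: [0, 4, -4/3, -8]
R3 ← R3 − (4)·R2: [0, 0, 0, 0]
2 nonzero rows, so the 3 vectors span a space of dimension 2.
Since 2 < 3, the vectors are linearly dependent.

no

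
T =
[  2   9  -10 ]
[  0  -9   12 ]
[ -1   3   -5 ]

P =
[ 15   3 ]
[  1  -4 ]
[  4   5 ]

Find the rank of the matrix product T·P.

2

First compute TP:
[[ -1, -80],
 [ 39,  96],
 [-32, -40]]
Now row reduce the product.
R2 ← R2 + (39)·R1: [0, -3024]
R3 ← R3 − (32)·R1: [0, 2520]
R3 ← R3 + (5/6)·R2: [0, 0]
2 nonzero rows, so rank(TP) = 2.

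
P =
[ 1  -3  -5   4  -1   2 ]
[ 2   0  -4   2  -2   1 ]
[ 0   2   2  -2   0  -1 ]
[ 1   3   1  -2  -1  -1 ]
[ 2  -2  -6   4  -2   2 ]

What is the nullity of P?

Row reduce to echelon form.
R2 ← R2 − (2)·R1: [0, 6, 6, -6, 0, -3]
R4 ← R4 − R1: [0, 6, 6, -6, 0, -3]
R5 ← R5 − (2)·R1: [0, 4, 4, -4, 0, -2]
R3 ← R3 − (1/3)·R2: [0, 0, 0, 0, 0, 0]
R4 ← R4 − R2: [0, 0, 0, 0, 0, 0]
R5 ← R5 − (2/3)·R2: [0, 0, 0, 0, 0, 0]
2 nonzero rows, so rank(P) = 2.
P has 6 columns; by rank–nullity, nullity = 6 − 2 = 4.

4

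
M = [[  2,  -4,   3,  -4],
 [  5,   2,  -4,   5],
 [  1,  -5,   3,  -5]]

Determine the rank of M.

Row reduce to echelon form.
R2 ← R2 − (5/2)·R1: [0, 12, -23/2, 15]
R3 ← R3 − (1/2)·R1: [0, -3, 3/2, -3]
R3 ← R3 + (1/4)·R2: [0, 0, -11/8, 3/4]
Echelon form has 3 nonzero rows, so rank(M) = 3.

3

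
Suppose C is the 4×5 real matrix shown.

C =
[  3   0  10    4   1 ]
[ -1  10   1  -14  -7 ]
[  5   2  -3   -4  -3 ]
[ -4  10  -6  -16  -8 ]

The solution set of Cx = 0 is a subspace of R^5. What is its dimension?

Row reduce to echelon form.
R2 ← R2 + (1/3)·R1: [0, 10, 13/3, -38/3, -20/3]
R3 ← R3 − (5/3)·R1: [0, 2, -59/3, -32/3, -14/3]
R4 ← R4 + (4/3)·R1: [0, 10, 22/3, -32/3, -20/3]
R3 ← R3 − (1/5)·R2: [0, 0, -308/15, -122/15, -10/3]
R4 ← R4 − R2: [0, 0, 3, 2, 0]
R4 ← R4 + (45/308)·R3: [0, 0, 0, 125/154, -75/154]
4 nonzero rows, so rank(C) = 4.
C has 5 columns; by rank–nullity, nullity = 5 − 4 = 1.

1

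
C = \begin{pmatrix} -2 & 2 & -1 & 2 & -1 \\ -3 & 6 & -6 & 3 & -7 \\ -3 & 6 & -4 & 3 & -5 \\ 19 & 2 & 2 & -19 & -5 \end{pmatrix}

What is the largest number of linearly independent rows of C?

Row reduce to echelon form.
R2 ← R2 − (3/2)·R1: [0, 3, -9/2, 0, -11/2]
R3 ← R3 − (3/2)·R1: [0, 3, -5/2, 0, -7/2]
R4 ← R4 + (19/2)·R1: [0, 21, -15/2, 0, -29/2]
R3 ← R3 − R2: [0, 0, 2, 0, 2]
R4 ← R4 − (7)·R2: [0, 0, 24, 0, 24]
R4 ← R4 − (12)·R3: [0, 0, 0, 0, 0]
Echelon form has 3 nonzero rows, so rank(C) = 3.
The rank gives the maximum number of linearly independent rows: 3.

3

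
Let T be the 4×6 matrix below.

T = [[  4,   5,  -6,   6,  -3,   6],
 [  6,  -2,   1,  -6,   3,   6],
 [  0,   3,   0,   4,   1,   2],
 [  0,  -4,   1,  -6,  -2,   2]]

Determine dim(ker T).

2

Row reduce to echelon form.
R2 ← R2 − (3/2)·R1: [0, -19/2, 10, -15, 15/2, -3]
R3 ← R3 + (6/19)·R2: [0, 0, 60/19, -14/19, 64/19, 20/19]
R4 ← R4 − (8/19)·R2: [0, 0, -61/19, 6/19, -98/19, 62/19]
R4 ← R4 + (61/60)·R3: [0, 0, 0, -13/30, -26/15, 13/3]
4 nonzero rows, so rank(T) = 4.
T has 6 columns; by rank–nullity, nullity = 6 − 4 = 2.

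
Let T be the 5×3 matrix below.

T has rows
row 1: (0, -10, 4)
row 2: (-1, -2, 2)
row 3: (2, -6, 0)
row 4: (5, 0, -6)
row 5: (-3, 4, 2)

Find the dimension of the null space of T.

Row reduce to echelon form.
Swap R1 ↔ R2
R3 ← R3 + (2)·R1: [0, -10, 4]
R4 ← R4 + (5)·R1: [0, -10, 4]
R5 ← R5 − (3)·R1: [0, 10, -4]
R3 ← R3 − R2: [0, 0, 0]
R4 ← R4 − R2: [0, 0, 0]
R5 ← R5 + R2: [0, 0, 0]
2 nonzero rows, so rank(T) = 2.
T has 3 columns; by rank–nullity, nullity = 3 − 2 = 1.

1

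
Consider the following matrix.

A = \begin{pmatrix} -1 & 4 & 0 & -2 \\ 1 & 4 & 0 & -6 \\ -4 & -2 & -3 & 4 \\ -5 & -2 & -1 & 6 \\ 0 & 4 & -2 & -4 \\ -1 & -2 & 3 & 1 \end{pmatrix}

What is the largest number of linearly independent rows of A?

Row reduce to echelon form.
R2 ← R2 + R1: [0, 8, 0, -8]
R3 ← R3 − (4)·R1: [0, -18, -3, 12]
R4 ← R4 − (5)·R1: [0, -22, -1, 16]
R6 ← R6 − R1: [0, -6, 3, 3]
R3 ← R3 + (9/4)·R2: [0, 0, -3, -6]
R4 ← R4 + (11/4)·R2: [0, 0, -1, -6]
R5 ← R5 − (1/2)·R2: [0, 0, -2, 0]
R6 ← R6 + (3/4)·R2: [0, 0, 3, -3]
R4 ← R4 − (1/3)·R3: [0, 0, 0, -4]
R5 ← R5 − (2/3)·R3: [0, 0, 0, 4]
R6 ← R6 + R3: [0, 0, 0, -9]
R5 ← R5 + R4: [0, 0, 0, 0]
R6 ← R6 − (9/4)·R4: [0, 0, 0, 0]
Echelon form has 4 nonzero rows, so rank(A) = 4.
The rank gives the maximum number of linearly independent rows: 4.

4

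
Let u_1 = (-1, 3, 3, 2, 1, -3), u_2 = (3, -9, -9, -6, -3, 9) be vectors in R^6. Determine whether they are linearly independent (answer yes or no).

Form the matrix with these vectors as rows and row reduce.
R2 ← R2 + (3)·R1: [0, 0, 0, 0, 0, 0]
1 nonzero row, so the 2 vectors span a space of dimension 1.
Since 1 < 2, the vectors are linearly dependent.

no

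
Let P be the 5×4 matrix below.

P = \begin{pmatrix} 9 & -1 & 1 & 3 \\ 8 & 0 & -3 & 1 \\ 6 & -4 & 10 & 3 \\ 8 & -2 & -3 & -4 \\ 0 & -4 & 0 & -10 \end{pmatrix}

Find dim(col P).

3

Row reduce to echelon form.
R2 ← R2 − (8/9)·R1: [0, 8/9, -35/9, -5/3]
R3 ← R3 − (2/3)·R1: [0, -10/3, 28/3, 1]
R4 ← R4 − (8/9)·R1: [0, -10/9, -35/9, -20/3]
R3 ← R3 + (15/4)·R2: [0, 0, -21/4, -21/4]
R4 ← R4 + (5/4)·R2: [0, 0, -35/4, -35/4]
R5 ← R5 + (9/2)·R2: [0, 0, -35/2, -35/2]
R4 ← R4 − (5/3)·R3: [0, 0, 0, 0]
R5 ← R5 − (10/3)·R3: [0, 0, 0, 0]
Echelon form has 3 nonzero rows, so rank(P) = 3.
The column space has dimension equal to the rank: 3.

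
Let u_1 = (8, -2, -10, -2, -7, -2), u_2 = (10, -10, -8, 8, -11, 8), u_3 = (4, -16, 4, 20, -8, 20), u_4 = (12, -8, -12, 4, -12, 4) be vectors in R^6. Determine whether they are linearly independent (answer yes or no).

no

Form the matrix with these vectors as rows and row reduce.
R2 ← R2 − (5/4)·R1: [0, -15/2, 9/2, 21/2, -9/4, 21/2]
R3 ← R3 − (1/2)·R1: [0, -15, 9, 21, -9/2, 21]
R4 ← R4 − (3/2)·R1: [0, -5, 3, 7, -3/2, 7]
R3 ← R3 − (2)·R2: [0, 0, 0, 0, 0, 0]
R4 ← R4 − (2/3)·R2: [0, 0, 0, 0, 0, 0]
2 nonzero rows, so the 4 vectors span a space of dimension 2.
Since 2 < 4, the vectors are linearly dependent.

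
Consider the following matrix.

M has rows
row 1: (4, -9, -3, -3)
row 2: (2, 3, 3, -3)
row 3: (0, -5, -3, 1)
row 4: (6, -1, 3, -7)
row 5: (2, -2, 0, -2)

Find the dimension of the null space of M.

Row reduce to echelon form.
R2 ← R2 − (1/2)·R1: [0, 15/2, 9/2, -3/2]
R4 ← R4 − (3/2)·R1: [0, 25/2, 15/2, -5/2]
R5 ← R5 − (1/2)·R1: [0, 5/2, 3/2, -1/2]
R3 ← R3 + (2/3)·R2: [0, 0, 0, 0]
R4 ← R4 − (5/3)·R2: [0, 0, 0, 0]
R5 ← R5 − (1/3)·R2: [0, 0, 0, 0]
2 nonzero rows, so rank(M) = 2.
M has 4 columns; by rank–nullity, nullity = 4 − 2 = 2.

2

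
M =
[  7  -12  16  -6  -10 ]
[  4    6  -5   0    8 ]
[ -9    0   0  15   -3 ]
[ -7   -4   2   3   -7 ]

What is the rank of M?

Row reduce to echelon form.
R2 ← R2 − (4/7)·R1: [0, 90/7, -99/7, 24/7, 96/7]
R3 ← R3 + (9/7)·R1: [0, -108/7, 144/7, 51/7, -111/7]
R4 ← R4 + R1: [0, -16, 18, -3, -17]
R3 ← R3 + (6/5)·R2: [0, 0, 18/5, 57/5, 3/5]
R4 ← R4 + (56/45)·R2: [0, 0, 2/5, 19/15, 1/15]
R4 ← R4 − (1/9)·R3: [0, 0, 0, 0, 0]
Echelon form has 3 nonzero rows, so rank(M) = 3.

3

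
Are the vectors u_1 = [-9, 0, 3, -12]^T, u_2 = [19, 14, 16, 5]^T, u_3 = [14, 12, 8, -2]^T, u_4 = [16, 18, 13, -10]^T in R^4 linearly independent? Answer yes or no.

Form the matrix with these vectors as rows and row reduce.
R2 ← R2 + (19/9)·R1: [0, 14, 67/3, -61/3]
R3 ← R3 + (14/9)·R1: [0, 12, 38/3, -62/3]
R4 ← R4 + (16/9)·R1: [0, 18, 55/3, -94/3]
R3 ← R3 − (6/7)·R2: [0, 0, -136/21, -68/21]
R4 ← R4 − (9/7)·R2: [0, 0, -218/21, -109/21]
R4 ← R4 − (109/68)·R3: [0, 0, 0, 0]
3 nonzero rows, so the 4 vectors span a space of dimension 3.
Since 3 < 4, the vectors are linearly dependent.

no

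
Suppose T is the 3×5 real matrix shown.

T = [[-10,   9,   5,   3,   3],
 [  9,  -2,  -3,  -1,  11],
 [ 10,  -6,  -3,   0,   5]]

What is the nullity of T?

Row reduce to echelon form.
R2 ← R2 + (9/10)·R1: [0, 61/10, 3/2, 17/10, 137/10]
R3 ← R3 + R1: [0, 3, 2, 3, 8]
R3 ← R3 − (30/61)·R2: [0, 0, 77/61, 132/61, 77/61]
3 nonzero rows, so rank(T) = 3.
T has 5 columns; by rank–nullity, nullity = 5 − 3 = 2.

2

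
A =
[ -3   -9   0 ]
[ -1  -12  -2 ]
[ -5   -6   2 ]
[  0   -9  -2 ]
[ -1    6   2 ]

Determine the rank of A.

2

Row reduce to echelon form.
R2 ← R2 − (1/3)·R1: [0, -9, -2]
R3 ← R3 − (5/3)·R1: [0, 9, 2]
R5 ← R5 − (1/3)·R1: [0, 9, 2]
R3 ← R3 + R2: [0, 0, 0]
R4 ← R4 − R2: [0, 0, 0]
R5 ← R5 + R2: [0, 0, 0]
Echelon form has 2 nonzero rows, so rank(A) = 2.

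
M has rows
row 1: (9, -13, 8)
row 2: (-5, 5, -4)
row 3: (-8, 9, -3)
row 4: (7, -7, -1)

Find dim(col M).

3

Row reduce to echelon form.
R2 ← R2 + (5/9)·R1: [0, -20/9, 4/9]
R3 ← R3 + (8/9)·R1: [0, -23/9, 37/9]
R4 ← R4 − (7/9)·R1: [0, 28/9, -65/9]
R3 ← R3 − (23/20)·R2: [0, 0, 18/5]
R4 ← R4 + (7/5)·R2: [0, 0, -33/5]
R4 ← R4 + (11/6)·R3: [0, 0, 0]
Echelon form has 3 nonzero rows, so rank(M) = 3.
The column space has dimension equal to the rank: 3.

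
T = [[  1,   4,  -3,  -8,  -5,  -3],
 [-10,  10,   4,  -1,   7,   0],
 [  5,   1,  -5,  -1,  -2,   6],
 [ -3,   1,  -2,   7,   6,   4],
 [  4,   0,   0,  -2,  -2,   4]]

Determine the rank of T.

4

Row reduce to echelon form.
R2 ← R2 + (10)·R1: [0, 50, -26, -81, -43, -30]
R3 ← R3 − (5)·R1: [0, -19, 10, 39, 23, 21]
R4 ← R4 + (3)·R1: [0, 13, -11, -17, -9, -5]
R5 ← R5 − (4)·R1: [0, -16, 12, 30, 18, 16]
R3 ← R3 + (19/50)·R2: [0, 0, 3/25, 411/50, 333/50, 48/5]
R4 ← R4 − (13/50)·R2: [0, 0, -106/25, 203/50, 109/50, 14/5]
R5 ← R5 + (8/25)·R2: [0, 0, 92/25, 102/25, 106/25, 32/5]
R4 ← R4 + (106/3)·R3: [0, 0, 0, 589/2, 475/2, 342]
R5 ← R5 − (92/3)·R3: [0, 0, 0, -248, -200, -288]
R5 ← R5 + (16/19)·R4: [0, 0, 0, 0, 0, 0]
Echelon form has 4 nonzero rows, so rank(T) = 4.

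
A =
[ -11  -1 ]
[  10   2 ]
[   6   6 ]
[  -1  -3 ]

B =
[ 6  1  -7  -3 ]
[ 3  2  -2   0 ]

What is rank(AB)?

2

First compute AB:
[[-69, -13,  79,  33],
 [ 66,  14, -74, -30],
 [ 54,  18, -54, -18],
 [-15,  -7,  13,   3]]
Now row reduce the product.
R2 ← R2 + (22/23)·R1: [0, 36/23, 36/23, 36/23]
R3 ← R3 + (18/23)·R1: [0, 180/23, 180/23, 180/23]
R4 ← R4 − (5/23)·R1: [0, -96/23, -96/23, -96/23]
R3 ← R3 − (5)·R2: [0, 0, 0, 0]
R4 ← R4 + (8/3)·R2: [0, 0, 0, 0]
2 nonzero rows, so rank(AB) = 2.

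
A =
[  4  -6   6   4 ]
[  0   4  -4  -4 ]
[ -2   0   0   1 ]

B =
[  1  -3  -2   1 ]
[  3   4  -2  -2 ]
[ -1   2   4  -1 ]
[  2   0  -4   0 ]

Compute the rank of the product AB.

First compute AB:
[[-12, -24,  12,  10],
 [  8,   8,  -8,  -4],
 [  0,   6,   0,  -2]]
Now row reduce the product.
R2 ← R2 + (2/3)·R1: [0, -8, 0, 8/3]
R3 ← R3 + (3/4)·R2: [0, 0, 0, 0]
2 nonzero rows, so rank(AB) = 2.

2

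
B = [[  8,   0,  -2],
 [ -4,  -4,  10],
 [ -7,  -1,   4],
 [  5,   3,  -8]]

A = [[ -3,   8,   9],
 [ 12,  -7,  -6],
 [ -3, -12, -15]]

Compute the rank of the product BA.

2

First compute BA:
[[-18,  88, 102],
 [-66, -124, -162],
 [ -3, -97, -117],
 [ 45, 115, 147]]
Now row reduce the product.
R2 ← R2 − (11/3)·R1: [0, -1340/3, -536]
R3 ← R3 − (1/6)·R1: [0, -335/3, -134]
R4 ← R4 + (5/2)·R1: [0, 335, 402]
R3 ← R3 − (1/4)·R2: [0, 0, 0]
R4 ← R4 + (3/4)·R2: [0, 0, 0]
2 nonzero rows, so rank(BA) = 2.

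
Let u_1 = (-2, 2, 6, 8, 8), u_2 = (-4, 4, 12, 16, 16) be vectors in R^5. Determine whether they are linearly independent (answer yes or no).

no

Form the matrix with these vectors as rows and row reduce.
R2 ← R2 − (2)·R1: [0, 0, 0, 0, 0]
1 nonzero row, so the 2 vectors span a space of dimension 1.
Since 1 < 2, the vectors are linearly dependent.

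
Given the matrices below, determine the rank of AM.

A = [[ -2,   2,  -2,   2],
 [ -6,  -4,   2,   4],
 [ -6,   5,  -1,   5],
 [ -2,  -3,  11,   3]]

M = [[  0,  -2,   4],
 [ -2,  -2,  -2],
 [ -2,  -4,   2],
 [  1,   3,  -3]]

First compute AM:
[[  2,  14, -22],
 [  8,  24, -24],
 [ -3,  21, -51],
 [-13, -25,  11]]
Now row reduce the product.
R2 ← R2 − (4)·R1: [0, -32, 64]
R3 ← R3 + (3/2)·R1: [0, 42, -84]
R4 ← R4 + (13/2)·R1: [0, 66, -132]
R3 ← R3 + (21/16)·R2: [0, 0, 0]
R4 ← R4 + (33/16)·R2: [0, 0, 0]
2 nonzero rows, so rank(AM) = 2.

2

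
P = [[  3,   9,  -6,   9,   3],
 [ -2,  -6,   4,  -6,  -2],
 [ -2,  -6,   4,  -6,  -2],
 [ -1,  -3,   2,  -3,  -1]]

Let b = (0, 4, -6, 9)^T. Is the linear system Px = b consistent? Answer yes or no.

Row reduce the augmented matrix [P | b].
R2 ← R2 + (2/3)·R1: [0, 0, 0, 0, 0, 4]
R3 ← R3 + (2/3)·R1: [0, 0, 0, 0, 0, -6]
R4 ← R4 + (1/3)·R1: [0, 0, 0, 0, 0, 9]
R3 ← R3 + (3/2)·R2: [0, 0, 0, 0, 0, 0]
R4 ← R4 − (9/4)·R2: [0, 0, 0, 0, 0, 0]
The echelon form has 2 nonzero rows; the last pivot sits in the augmented column, so rank(P) = 1 but rank([P|b]) = 2.
Since the ranks differ, the system is inconsistent.

no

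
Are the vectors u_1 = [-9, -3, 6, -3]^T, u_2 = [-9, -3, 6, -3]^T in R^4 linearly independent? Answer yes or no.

Form the matrix with these vectors as rows and row reduce.
R2 ← R2 − R1: [0, 0, 0, 0]
1 nonzero row, so the 2 vectors span a space of dimension 1.
Since 1 < 2, the vectors are linearly dependent.

no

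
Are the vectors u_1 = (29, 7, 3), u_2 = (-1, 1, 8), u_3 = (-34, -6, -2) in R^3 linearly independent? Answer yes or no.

Form the matrix with these vectors as rows and row reduce.
R2 ← R2 + (1/29)·R1: [0, 36/29, 235/29]
R3 ← R3 + (34/29)·R1: [0, 64/29, 44/29]
R3 ← R3 − (16/9)·R2: [0, 0, -116/9]
3 nonzero rows, so the 3 vectors span a space of dimension 3.
Since 3 = 3, the vectors are linearly independent.

yes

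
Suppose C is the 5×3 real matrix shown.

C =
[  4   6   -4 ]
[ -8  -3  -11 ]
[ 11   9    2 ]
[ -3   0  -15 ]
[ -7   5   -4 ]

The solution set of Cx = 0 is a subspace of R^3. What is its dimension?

Row reduce to echelon form.
R2 ← R2 + (2)·R1: [0, 9, -19]
R3 ← R3 − (11/4)·R1: [0, -15/2, 13]
R4 ← R4 + (3/4)·R1: [0, 9/2, -18]
R5 ← R5 + (7/4)·R1: [0, 31/2, -11]
R3 ← R3 + (5/6)·R2: [0, 0, -17/6]
R4 ← R4 − (1/2)·R2: [0, 0, -17/2]
R5 ← R5 − (31/18)·R2: [0, 0, 391/18]
R4 ← R4 − (3)·R3: [0, 0, 0]
R5 ← R5 + (23/3)·R3: [0, 0, 0]
3 nonzero rows, so rank(C) = 3.
C has 3 columns; by rank–nullity, nullity = 3 − 3 = 0.

0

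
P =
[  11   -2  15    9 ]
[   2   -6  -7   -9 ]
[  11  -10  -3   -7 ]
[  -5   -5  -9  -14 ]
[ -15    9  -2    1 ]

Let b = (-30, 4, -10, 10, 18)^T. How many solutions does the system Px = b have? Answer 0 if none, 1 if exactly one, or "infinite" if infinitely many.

Row reduce the augmented matrix [P | b].
R2 ← R2 − (2/11)·R1: [0, -62/11, -107/11, -117/11, 104/11]
R3 ← R3 − R1: [0, -8, -18, -16, 20]
R4 ← R4 + (5/11)·R1: [0, -65/11, -24/11, -109/11, -40/11]
R5 ← R5 + (15/11)·R1: [0, 69/11, 203/11, 146/11, -252/11]
R3 ← R3 − (44/31)·R2: [0, 0, -130/31, -28/31, 204/31]
R4 ← R4 − (65/62)·R2: [0, 0, 497/62, 77/62, -420/31]
R5 ← R5 + (69/62)·R2: [0, 0, 473/62, 89/62, -384/31]
R4 ← R4 + (497/260)·R3: [0, 0, 0, -63/130, -63/65]
R5 ← R5 + (473/260)·R3: [0, 0, 0, -27/130, -27/65]
R5 ← R5 − (3/7)·R4: [0, 0, 0, 0, 0]
The echelon form has 4 nonzero rows, and every pivot lies in the first 4 columns, so rank(P) = rank([P|b]) = 4.
The system is consistent.
rank = 4 = number of unknowns, so the solution is unique.

1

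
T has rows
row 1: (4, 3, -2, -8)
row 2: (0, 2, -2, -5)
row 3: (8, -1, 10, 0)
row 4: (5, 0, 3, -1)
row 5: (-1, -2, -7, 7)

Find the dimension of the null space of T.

1

Row reduce to echelon form.
R3 ← R3 − (2)·R1: [0, -7, 14, 16]
R4 ← R4 − (5/4)·R1: [0, -15/4, 11/2, 9]
R5 ← R5 + (1/4)·R1: [0, -5/4, -15/2, 5]
R3 ← R3 + (7/2)·R2: [0, 0, 7, -3/2]
R4 ← R4 + (15/8)·R2: [0, 0, 7/4, -3/8]
R5 ← R5 + (5/8)·R2: [0, 0, -35/4, 15/8]
R4 ← R4 − (1/4)·R3: [0, 0, 0, 0]
R5 ← R5 + (5/4)·R3: [0, 0, 0, 0]
3 nonzero rows, so rank(T) = 3.
T has 4 columns; by rank–nullity, nullity = 4 − 3 = 1.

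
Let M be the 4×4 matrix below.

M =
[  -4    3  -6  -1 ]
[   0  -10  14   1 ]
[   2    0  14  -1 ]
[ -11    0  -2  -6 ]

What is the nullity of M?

Row reduce to echelon form.
R3 ← R3 + (1/2)·R1: [0, 3/2, 11, -3/2]
R4 ← R4 − (11/4)·R1: [0, -33/4, 29/2, -13/4]
R3 ← R3 + (3/20)·R2: [0, 0, 131/10, -27/20]
R4 ← R4 − (33/40)·R2: [0, 0, 59/20, -163/40]
R4 ← R4 − (59/262)·R3: [0, 0, 0, -494/131]
4 nonzero rows, so rank(M) = 4.
M has 4 columns; by rank–nullity, nullity = 4 − 4 = 0.

0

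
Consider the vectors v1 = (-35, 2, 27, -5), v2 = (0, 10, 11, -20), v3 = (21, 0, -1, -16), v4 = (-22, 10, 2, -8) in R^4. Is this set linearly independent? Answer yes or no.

yes

Form the matrix with these vectors as rows and row reduce.
R3 ← R3 + (3/5)·R1: [0, 6/5, 76/5, -19]
R4 ← R4 − (22/35)·R1: [0, 306/35, -524/35, -34/7]
R3 ← R3 − (3/25)·R2: [0, 0, 347/25, -83/5]
R4 ← R4 − (153/175)·R2: [0, 0, -4303/175, 442/35]
R4 ← R4 + (4303/2429)·R3: [0, 0, 0, -40755/2429]
4 nonzero rows, so the 4 vectors span a space of dimension 4.
Since 4 = 4, the vectors are linearly independent.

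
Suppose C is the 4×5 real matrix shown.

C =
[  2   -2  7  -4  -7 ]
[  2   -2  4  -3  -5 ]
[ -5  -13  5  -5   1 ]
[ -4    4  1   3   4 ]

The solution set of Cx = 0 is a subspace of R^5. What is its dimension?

Row reduce to echelon form.
R2 ← R2 − R1: [0, 0, -3, 1, 2]
R3 ← R3 + (5/2)·R1: [0, -18, 45/2, -15, -33/2]
R4 ← R4 + (2)·R1: [0, 0, 15, -5, -10]
Swap R2 ↔ R3
R4 ← R4 + (5)·R3: [0, 0, 0, 0, 0]
3 nonzero rows, so rank(C) = 3.
C has 5 columns; by rank–nullity, nullity = 5 − 3 = 2.

2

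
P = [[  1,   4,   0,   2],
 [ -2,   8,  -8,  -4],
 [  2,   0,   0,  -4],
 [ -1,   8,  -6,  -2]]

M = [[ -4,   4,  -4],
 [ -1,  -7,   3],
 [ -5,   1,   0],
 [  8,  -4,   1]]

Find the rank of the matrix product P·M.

First compute PM:
[[  8, -32,  10],
 [  8, -56,  28],
 [-40,  24, -12],
 [ 10, -58,  26]]
Now row reduce the product.
R2 ← R2 − R1: [0, -24, 18]
R3 ← R3 + (5)·R1: [0, -136, 38]
R4 ← R4 − (5/4)·R1: [0, -18, 27/2]
R3 ← R3 − (17/3)·R2: [0, 0, -64]
R4 ← R4 − (3/4)·R2: [0, 0, 0]
3 nonzero rows, so rank(PM) = 3.

3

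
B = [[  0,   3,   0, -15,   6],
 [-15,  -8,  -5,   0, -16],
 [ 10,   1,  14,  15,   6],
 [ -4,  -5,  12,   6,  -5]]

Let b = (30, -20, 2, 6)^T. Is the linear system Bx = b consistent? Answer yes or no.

Row reduce the augmented matrix [B | b].
Swap R1 ↔ R2
R3 ← R3 + (2/3)·R1: [0, -13/3, 32/3, 15, -14/3, -34/3]
R4 ← R4 − (4/15)·R1: [0, -43/15, 40/3, 6, -11/15, 34/3]
R3 ← R3 + (13/9)·R2: [0, 0, 32/3, -20/3, 4, 32]
R4 ← R4 + (43/45)·R2: [0, 0, 40/3, -25/3, 5, 40]
R4 ← R4 − (5/4)·R3: [0, 0, 0, 0, 0, 0]
The echelon form has 3 nonzero rows, and every pivot lies in the first 5 columns, so rank(B) = rank([B|b]) = 3.
The system is consistent.

yes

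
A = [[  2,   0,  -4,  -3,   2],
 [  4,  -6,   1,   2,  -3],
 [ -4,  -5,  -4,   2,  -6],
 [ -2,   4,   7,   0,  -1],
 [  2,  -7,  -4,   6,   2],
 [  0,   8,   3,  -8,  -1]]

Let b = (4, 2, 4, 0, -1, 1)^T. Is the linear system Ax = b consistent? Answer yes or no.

no

Row reduce the augmented matrix [A | b].
R2 ← R2 − (2)·R1: [0, -6, 9, 8, -7, -6]
R3 ← R3 + (2)·R1: [0, -5, -12, -4, -2, 12]
R4 ← R4 + R1: [0, 4, 3, -3, 1, 4]
R5 ← R5 − R1: [0, -7, 0, 9, 0, -5]
R3 ← R3 − (5/6)·R2: [0, 0, -39/2, -32/3, 23/6, 17]
R4 ← R4 + (2/3)·R2: [0, 0, 9, 7/3, -11/3, 0]
R5 ← R5 − (7/6)·R2: [0, 0, -21/2, -1/3, 49/6, 2]
R6 ← R6 + (4/3)·R2: [0, 0, 15, 8/3, -31/3, -7]
R4 ← R4 + (6/13)·R3: [0, 0, 0, -101/39, -74/39, 102/13]
R5 ← R5 − (7/13)·R3: [0, 0, 0, 211/39, 238/39, -93/13]
R6 ← R6 + (10/13)·R3: [0, 0, 0, -72/13, -96/13, 79/13]
R5 ← R5 + (211/101)·R4: [0, 0, 0, 0, 216/101, 933/101]
R6 ← R6 − (216/101)·R4: [0, 0, 0, 0, -336/101, -1081/101]
R6 ← R6 + (14/9)·R5: [0, 0, 0, 0, 0, 11/3]
The echelon form has 6 nonzero rows; the last pivot sits in the augmented column, so rank(A) = 5 but rank([A|b]) = 6.
Since the ranks differ, the system is inconsistent.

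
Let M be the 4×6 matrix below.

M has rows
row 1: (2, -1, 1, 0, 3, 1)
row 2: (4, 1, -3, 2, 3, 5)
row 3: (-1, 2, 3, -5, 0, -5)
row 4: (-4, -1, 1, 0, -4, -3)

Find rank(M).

3

Row reduce to echelon form.
R2 ← R2 − (2)·R1: [0, 3, -5, 2, -3, 3]
R3 ← R3 + (1/2)·R1: [0, 3/2, 7/2, -5, 3/2, -9/2]
R4 ← R4 + (2)·R1: [0, -3, 3, 0, 2, -1]
R3 ← R3 − (1/2)·R2: [0, 0, 6, -6, 3, -6]
R4 ← R4 + R2: [0, 0, -2, 2, -1, 2]
R4 ← R4 + (1/3)·R3: [0, 0, 0, 0, 0, 0]
Echelon form has 3 nonzero rows, so rank(M) = 3.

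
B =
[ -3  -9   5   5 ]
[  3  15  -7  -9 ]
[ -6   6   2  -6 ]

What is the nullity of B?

Row reduce to echelon form.
R2 ← R2 + R1: [0, 6, -2, -4]
R3 ← R3 − (2)·R1: [0, 24, -8, -16]
R3 ← R3 − (4)·R2: [0, 0, 0, 0]
2 nonzero rows, so rank(B) = 2.
B has 4 columns; by rank–nullity, nullity = 4 − 2 = 2.

2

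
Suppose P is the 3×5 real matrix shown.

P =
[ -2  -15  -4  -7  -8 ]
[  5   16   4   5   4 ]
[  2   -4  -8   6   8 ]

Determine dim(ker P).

2

Row reduce to echelon form.
R2 ← R2 + (5/2)·R1: [0, -43/2, -6, -25/2, -16]
R3 ← R3 + R1: [0, -19, -12, -1, 0]
R3 ← R3 − (38/43)·R2: [0, 0, -288/43, 432/43, 608/43]
3 nonzero rows, so rank(P) = 3.
P has 5 columns; by rank–nullity, nullity = 5 − 3 = 2.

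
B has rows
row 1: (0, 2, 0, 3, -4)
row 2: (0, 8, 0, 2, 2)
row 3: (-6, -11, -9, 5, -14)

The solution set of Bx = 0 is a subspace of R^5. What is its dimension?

Row reduce to echelon form.
Swap R1 ↔ R3
R3 ← R3 − (1/4)·R2: [0, 0, 0, 5/2, -9/2]
3 nonzero rows, so rank(B) = 3.
B has 5 columns; by rank–nullity, nullity = 5 − 3 = 2.

2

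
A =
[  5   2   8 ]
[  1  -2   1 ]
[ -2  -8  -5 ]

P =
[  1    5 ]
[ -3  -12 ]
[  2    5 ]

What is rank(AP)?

First compute AP:
[[ 15,  41],
 [  9,  34],
 [ 12,  61]]
Now row reduce the product.
R2 ← R2 − (3/5)·R1: [0, 47/5]
R3 ← R3 − (4/5)·R1: [0, 141/5]
R3 ← R3 − (3)·R2: [0, 0]
2 nonzero rows, so rank(AP) = 2.

2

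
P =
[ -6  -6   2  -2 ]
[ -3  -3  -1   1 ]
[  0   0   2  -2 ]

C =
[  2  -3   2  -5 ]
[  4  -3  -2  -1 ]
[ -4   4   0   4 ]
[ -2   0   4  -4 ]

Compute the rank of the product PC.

First compute PC:
[[-40,  44,  -8,  52],
 [-16,  14,   4,  10],
 [ -4,   8,  -8,  16]]
Now row reduce the product.
R2 ← R2 − (2/5)·R1: [0, -18/5, 36/5, -54/5]
R3 ← R3 − (1/10)·R1: [0, 18/5, -36/5, 54/5]
R3 ← R3 + R2: [0, 0, 0, 0]
2 nonzero rows, so rank(PC) = 2.

2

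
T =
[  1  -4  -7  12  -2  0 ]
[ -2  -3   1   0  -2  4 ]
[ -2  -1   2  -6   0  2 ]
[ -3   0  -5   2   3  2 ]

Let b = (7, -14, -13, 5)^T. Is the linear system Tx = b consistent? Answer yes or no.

Row reduce the augmented matrix [T | b].
R2 ← R2 + (2)·R1: [0, -11, -13, 24, -6, 4, 0]
R3 ← R3 + (2)·R1: [0, -9, -12, 18, -4, 2, 1]
R4 ← R4 + (3)·R1: [0, -12, -26, 38, -3, 2, 26]
R3 ← R3 − (9/11)·R2: [0, 0, -15/11, -18/11, 10/11, -14/11, 1]
R4 ← R4 − (12/11)·R2: [0, 0, -130/11, 130/11, 39/11, -26/11, 26]
R4 ← R4 − (26/3)·R3: [0, 0, 0, 26, -13/3, 26/3, 52/3]
The echelon form has 4 nonzero rows, and every pivot lies in the first 6 columns, so rank(T) = rank([T|b]) = 4.
The system is consistent.

yes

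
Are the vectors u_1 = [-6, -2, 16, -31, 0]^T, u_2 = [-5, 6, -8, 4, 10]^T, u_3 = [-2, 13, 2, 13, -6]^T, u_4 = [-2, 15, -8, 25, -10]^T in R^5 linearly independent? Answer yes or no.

Form the matrix with these vectors as rows and row reduce.
R2 ← R2 − (5/6)·R1: [0, 23/3, -64/3, 179/6, 10]
R3 ← R3 − (1/3)·R1: [0, 41/3, -10/3, 70/3, -6]
R4 ← R4 − (1/3)·R1: [0, 47/3, -40/3, 106/3, -10]
R3 ← R3 − (41/23)·R2: [0, 0, 798/23, -1373/46, -548/23]
R4 ← R4 − (47/23)·R2: [0, 0, 696/23, -1179/46, -700/23]
R4 ← R4 − (116/133)·R3: [0, 0, 0, 107/266, -1284/133]
4 nonzero rows, so the 4 vectors span a space of dimension 4.
Since 4 = 4, the vectors are linearly independent.

yes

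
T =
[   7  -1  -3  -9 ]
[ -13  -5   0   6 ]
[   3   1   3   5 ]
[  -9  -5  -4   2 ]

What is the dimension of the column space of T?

Row reduce to echelon form.
R2 ← R2 + (13/7)·R1: [0, -48/7, -39/7, -75/7]
R3 ← R3 − (3/7)·R1: [0, 10/7, 30/7, 62/7]
R4 ← R4 + (9/7)·R1: [0, -44/7, -55/7, -67/7]
R3 ← R3 + (5/24)·R2: [0, 0, 25/8, 53/8]
R4 ← R4 − (11/12)·R2: [0, 0, -11/4, 1/4]
R4 ← R4 + (22/25)·R3: [0, 0, 0, 152/25]
Echelon form has 4 nonzero rows, so rank(T) = 4.
The column space has dimension equal to the rank: 4.

4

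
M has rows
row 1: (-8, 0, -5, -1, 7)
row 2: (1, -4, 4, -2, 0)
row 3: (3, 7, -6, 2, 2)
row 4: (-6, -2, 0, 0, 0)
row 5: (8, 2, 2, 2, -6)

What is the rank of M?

Row reduce to echelon form.
R2 ← R2 + (1/8)·R1: [0, -4, 27/8, -17/8, 7/8]
R3 ← R3 + (3/8)·R1: [0, 7, -63/8, 13/8, 37/8]
R4 ← R4 − (3/4)·R1: [0, -2, 15/4, 3/4, -21/4]
R5 ← R5 + R1: [0, 2, -3, 1, 1]
R3 ← R3 + (7/4)·R2: [0, 0, -63/32, -67/32, 197/32]
R4 ← R4 − (1/2)·R2: [0, 0, 33/16, 29/16, -91/16]
R5 ← R5 + (1/2)·R2: [0, 0, -21/16, -1/16, 23/16]
R4 ← R4 + (22/21)·R3: [0, 0, 0, -8/21, 16/21]
R5 ← R5 − (2/3)·R3: [0, 0, 0, 4/3, -8/3]
R5 ← R5 + (7/2)·R4: [0, 0, 0, 0, 0]
Echelon form has 4 nonzero rows, so rank(M) = 4.

4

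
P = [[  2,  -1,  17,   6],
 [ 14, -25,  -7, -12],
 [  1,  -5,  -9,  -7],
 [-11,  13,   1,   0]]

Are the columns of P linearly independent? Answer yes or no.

Row reduce P to echelon form.
R2 ← R2 − (7)·R1: [0, -18, -126, -54]
R3 ← R3 − (1/2)·R1: [0, -9/2, -35/2, -10]
R4 ← R4 + (11/2)·R1: [0, 15/2, 189/2, 33]
R3 ← R3 − (1/4)·R2: [0, 0, 14, 7/2]
R4 ← R4 + (5/12)·R2: [0, 0, 42, 21/2]
R4 ← R4 − (3)·R3: [0, 0, 0, 0]
3 pivots among 4 columns.
Only 3 < 4 pivot columns, so the columns are linearly dependent.

no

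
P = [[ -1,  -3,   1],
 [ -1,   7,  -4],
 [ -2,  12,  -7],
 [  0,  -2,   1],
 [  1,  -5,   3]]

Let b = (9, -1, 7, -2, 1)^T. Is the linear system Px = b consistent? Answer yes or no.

Row reduce the augmented matrix [P | b].
R2 ← R2 − R1: [0, 10, -5, -10]
R3 ← R3 − (2)·R1: [0, 18, -9, -11]
R5 ← R5 + R1: [0, -8, 4, 10]
R3 ← R3 − (9/5)·R2: [0, 0, 0, 7]
R4 ← R4 + (1/5)·R2: [0, 0, 0, -4]
R5 ← R5 + (4/5)·R2: [0, 0, 0, 2]
R4 ← R4 + (4/7)·R3: [0, 0, 0, 0]
R5 ← R5 − (2/7)·R3: [0, 0, 0, 0]
The echelon form has 3 nonzero rows; the last pivot sits in the augmented column, so rank(P) = 2 but rank([P|b]) = 3.
Since the ranks differ, the system is inconsistent.

no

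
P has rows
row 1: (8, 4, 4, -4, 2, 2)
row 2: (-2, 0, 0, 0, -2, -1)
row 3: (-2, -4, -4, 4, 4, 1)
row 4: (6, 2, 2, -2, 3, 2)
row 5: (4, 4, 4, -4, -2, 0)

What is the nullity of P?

4

Row reduce to echelon form.
R2 ← R2 + (1/4)·R1: [0, 1, 1, -1, -3/2, -1/2]
R3 ← R3 + (1/4)·R1: [0, -3, -3, 3, 9/2, 3/2]
R4 ← R4 − (3/4)·R1: [0, -1, -1, 1, 3/2, 1/2]
R5 ← R5 − (1/2)·R1: [0, 2, 2, -2, -3, -1]
R3 ← R3 + (3)·R2: [0, 0, 0, 0, 0, 0]
R4 ← R4 + R2: [0, 0, 0, 0, 0, 0]
R5 ← R5 − (2)·R2: [0, 0, 0, 0, 0, 0]
2 nonzero rows, so rank(P) = 2.
P has 6 columns; by rank–nullity, nullity = 6 − 2 = 4.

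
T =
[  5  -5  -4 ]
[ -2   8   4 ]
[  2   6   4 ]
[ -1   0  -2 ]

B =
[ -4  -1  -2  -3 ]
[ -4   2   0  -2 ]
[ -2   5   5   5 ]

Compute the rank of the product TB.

First compute TB:
[[  8, -35, -30, -25],
 [-32,  38,  24,  10],
 [-40,  30,  16,   2],
 [  8,  -9,  -8,  -7]]
Now row reduce the product.
R2 ← R2 + (4)·R1: [0, -102, -96, -90]
R3 ← R3 + (5)·R1: [0, -145, -134, -123]
R4 ← R4 − R1: [0, 26, 22, 18]
R3 ← R3 − (145/102)·R2: [0, 0, 42/17, 84/17]
R4 ← R4 + (13/51)·R2: [0, 0, -42/17, -84/17]
R4 ← R4 + R3: [0, 0, 0, 0]
3 nonzero rows, so rank(TB) = 3.

3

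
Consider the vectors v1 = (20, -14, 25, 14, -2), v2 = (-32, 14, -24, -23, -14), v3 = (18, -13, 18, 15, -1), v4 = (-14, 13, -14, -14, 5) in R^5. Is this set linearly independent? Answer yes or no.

Form the matrix with these vectors as rows and row reduce.
R2 ← R2 + (8/5)·R1: [0, -42/5, 16, -3/5, -86/5]
R3 ← R3 − (9/10)·R1: [0, -2/5, -9/2, 12/5, 4/5]
R4 ← R4 + (7/10)·R1: [0, 16/5, 7/2, -21/5, 18/5]
R3 ← R3 − (1/21)·R2: [0, 0, -221/42, 17/7, 34/21]
R4 ← R4 + (8/21)·R2: [0, 0, 403/42, -31/7, -62/21]
R4 ← R4 + (31/17)·R3: [0, 0, 0, 0, 0]
3 nonzero rows, so the 4 vectors span a space of dimension 3.
Since 3 < 4, the vectors are linearly dependent.

no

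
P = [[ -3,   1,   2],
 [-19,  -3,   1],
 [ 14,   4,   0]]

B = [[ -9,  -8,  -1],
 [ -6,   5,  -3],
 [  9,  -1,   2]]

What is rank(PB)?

3

First compute PB:
[[ 39,  27,   4],
 [198, 136,  30],
 [-150, -92, -26]]
Now row reduce the product.
R2 ← R2 − (66/13)·R1: [0, -14/13, 126/13]
R3 ← R3 + (50/13)·R1: [0, 154/13, -138/13]
R3 ← R3 + (11)·R2: [0, 0, 96]
3 nonzero rows, so rank(PB) = 3.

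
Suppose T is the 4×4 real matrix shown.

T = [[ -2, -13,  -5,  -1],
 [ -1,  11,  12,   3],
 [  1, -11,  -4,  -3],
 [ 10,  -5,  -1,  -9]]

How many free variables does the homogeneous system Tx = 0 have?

1

Row reduce to echelon form.
R2 ← R2 − (1/2)·R1: [0, 35/2, 29/2, 7/2]
R3 ← R3 + (1/2)·R1: [0, -35/2, -13/2, -7/2]
R4 ← R4 + (5)·R1: [0, -70, -26, -14]
R3 ← R3 + R2: [0, 0, 8, 0]
R4 ← R4 + (4)·R2: [0, 0, 32, 0]
R4 ← R4 − (4)·R3: [0, 0, 0, 0]
3 nonzero rows, so rank(T) = 3.
T has 4 columns; by rank–nullity, nullity = 4 − 3 = 1.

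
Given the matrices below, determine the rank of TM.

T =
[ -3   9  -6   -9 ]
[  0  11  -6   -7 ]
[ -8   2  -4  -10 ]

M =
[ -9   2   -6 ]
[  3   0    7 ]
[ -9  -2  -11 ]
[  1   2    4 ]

2

First compute TM:
[[ 99, -12, 111],
 [ 80,  -2, 115],
 [104, -28,  66]]
Now row reduce the product.
R2 ← R2 − (80/99)·R1: [0, 254/33, 835/33]
R3 ← R3 − (104/99)·R1: [0, -508/33, -1670/33]
R3 ← R3 + (2)·R2: [0, 0, 0]
2 nonzero rows, so rank(TM) = 2.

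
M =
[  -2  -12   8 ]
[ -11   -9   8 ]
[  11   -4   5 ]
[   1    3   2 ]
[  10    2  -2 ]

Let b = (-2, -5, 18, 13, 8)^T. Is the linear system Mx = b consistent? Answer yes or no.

Row reduce the augmented matrix [M | b].
R2 ← R2 − (11/2)·R1: [0, 57, -36, 6]
R3 ← R3 + (11/2)·R1: [0, -70, 49, 7]
R4 ← R4 + (1/2)·R1: [0, -3, 6, 12]
R5 ← R5 + (5)·R1: [0, -58, 38, -2]
R3 ← R3 + (70/57)·R2: [0, 0, 91/19, 273/19]
R4 ← R4 + (1/19)·R2: [0, 0, 78/19, 234/19]
R5 ← R5 + (58/57)·R2: [0, 0, 26/19, 78/19]
R4 ← R4 − (6/7)·R3: [0, 0, 0, 0]
R5 ← R5 − (2/7)·R3: [0, 0, 0, 0]
The echelon form has 3 nonzero rows, and every pivot lies in the first 3 columns, so rank(M) = rank([M|b]) = 3.
The system is consistent.

yes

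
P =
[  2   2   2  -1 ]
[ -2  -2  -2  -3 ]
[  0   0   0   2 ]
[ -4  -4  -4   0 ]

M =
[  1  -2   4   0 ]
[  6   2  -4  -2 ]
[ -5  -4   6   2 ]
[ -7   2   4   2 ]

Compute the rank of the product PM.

First compute PM:
[[ 11, -10,   8,  -2],
 [ 17,   2, -24,  -6],
 [-14,   4,   8,   4],
 [ -8,  16, -24,   0]]
Now row reduce the product.
R2 ← R2 − (17/11)·R1: [0, 192/11, -400/11, -32/11]
R3 ← R3 + (14/11)·R1: [0, -96/11, 200/11, 16/11]
R4 ← R4 + (8/11)·R1: [0, 96/11, -200/11, -16/11]
R3 ← R3 + (1/2)·R2: [0, 0, 0, 0]
R4 ← R4 − (1/2)·R2: [0, 0, 0, 0]
2 nonzero rows, so rank(PM) = 2.

2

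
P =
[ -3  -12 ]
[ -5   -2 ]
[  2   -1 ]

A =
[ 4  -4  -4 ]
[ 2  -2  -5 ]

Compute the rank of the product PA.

2

First compute PA:
[[-36,  36,  72],
 [-24,  24,  30],
 [  6,  -6,  -3]]
Now row reduce the product.
R2 ← R2 − (2/3)·R1: [0, 0, -18]
R3 ← R3 + (1/6)·R1: [0, 0, 9]
R3 ← R3 + (1/2)·R2: [0, 0, 0]
2 nonzero rows, so rank(PA) = 2.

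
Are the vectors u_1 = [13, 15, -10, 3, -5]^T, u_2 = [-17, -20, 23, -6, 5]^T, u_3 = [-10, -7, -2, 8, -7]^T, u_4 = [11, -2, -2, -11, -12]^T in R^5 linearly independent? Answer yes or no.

Form the matrix with these vectors as rows and row reduce.
R2 ← R2 + (17/13)·R1: [0, -5/13, 129/13, -27/13, -20/13]
R3 ← R3 + (10/13)·R1: [0, 59/13, -126/13, 134/13, -141/13]
R4 ← R4 − (11/13)·R1: [0, -191/13, 84/13, -176/13, -101/13]
R3 ← R3 + (59/5)·R2: [0, 0, 537/5, -71/5, -29]
R4 ← R4 − (191/5)·R2: [0, 0, -1863/5, 329/5, 51]
R4 ← R4 + (621/179)·R3: [0, 0, 0, 2960/179, -8880/179]
4 nonzero rows, so the 4 vectors span a space of dimension 4.
Since 4 = 4, the vectors are linearly independent.

yes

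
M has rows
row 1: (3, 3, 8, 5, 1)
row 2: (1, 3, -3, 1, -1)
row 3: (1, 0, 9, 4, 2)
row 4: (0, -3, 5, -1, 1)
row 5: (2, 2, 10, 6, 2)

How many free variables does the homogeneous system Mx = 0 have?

2

Row reduce to echelon form.
R2 ← R2 − (1/3)·R1: [0, 2, -17/3, -2/3, -4/3]
R3 ← R3 − (1/3)·R1: [0, -1, 19/3, 7/3, 5/3]
R5 ← R5 − (2/3)·R1: [0, 0, 14/3, 8/3, 4/3]
R3 ← R3 + (1/2)·R2: [0, 0, 7/2, 2, 1]
R4 ← R4 + (3/2)·R2: [0, 0, -7/2, -2, -1]
R4 ← R4 + R3: [0, 0, 0, 0, 0]
R5 ← R5 − (4/3)·R3: [0, 0, 0, 0, 0]
3 nonzero rows, so rank(M) = 3.
M has 5 columns; by rank–nullity, nullity = 5 − 3 = 2.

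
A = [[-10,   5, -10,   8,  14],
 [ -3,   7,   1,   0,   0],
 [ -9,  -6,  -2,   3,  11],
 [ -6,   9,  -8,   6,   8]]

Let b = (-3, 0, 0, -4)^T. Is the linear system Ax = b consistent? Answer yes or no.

Row reduce the augmented matrix [A | b].
R2 ← R2 − (3/10)·R1: [0, 11/2, 4, -12/5, -21/5, 9/10]
R3 ← R3 − (9/10)·R1: [0, -21/2, 7, -21/5, -8/5, 27/10]
R4 ← R4 − (3/5)·R1: [0, 6, -2, 6/5, -2/5, -11/5]
R3 ← R3 + (21/11)·R2: [0, 0, 161/11, -483/55, -529/55, 243/55]
R4 ← R4 − (12/11)·R2: [0, 0, -70/11, 42/11, 46/11, -35/11]
R4 ← R4 + (10/23)·R3: [0, 0, 0, 0, 0, -29/23]
The echelon form has 4 nonzero rows; the last pivot sits in the augmented column, so rank(A) = 3 but rank([A|b]) = 4.
Since the ranks differ, the system is inconsistent.

no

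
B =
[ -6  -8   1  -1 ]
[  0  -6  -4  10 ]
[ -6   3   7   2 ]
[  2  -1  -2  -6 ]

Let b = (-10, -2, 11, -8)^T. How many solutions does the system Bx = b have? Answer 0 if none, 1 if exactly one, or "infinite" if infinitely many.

infinite

Row reduce the augmented matrix [B | b].
R3 ← R3 − R1: [0, 11, 6, 3, 21]
R4 ← R4 + (1/3)·R1: [0, -11/3, -5/3, -19/3, -34/3]
R3 ← R3 + (11/6)·R2: [0, 0, -4/3, 64/3, 52/3]
R4 ← R4 − (11/18)·R2: [0, 0, 7/9, -112/9, -91/9]
R4 ← R4 + (7/12)·R3: [0, 0, 0, 0, 0]
The echelon form has 3 nonzero rows, and every pivot lies in the first 4 columns, so rank(B) = rank([B|b]) = 3.
The system is consistent.
rank = 3 < 4 unknowns, so there are infinitely many solutions.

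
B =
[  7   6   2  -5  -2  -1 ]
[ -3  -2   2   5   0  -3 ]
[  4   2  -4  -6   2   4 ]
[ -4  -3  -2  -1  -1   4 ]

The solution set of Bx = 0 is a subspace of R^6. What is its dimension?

Row reduce to echelon form.
R2 ← R2 + (3/7)·R1: [0, 4/7, 20/7, 20/7, -6/7, -24/7]
R3 ← R3 − (4/7)·R1: [0, -10/7, -36/7, -22/7, 22/7, 32/7]
R4 ← R4 + (4/7)·R1: [0, 3/7, -6/7, -27/7, -15/7, 24/7]
R3 ← R3 + (5/2)·R2: [0, 0, 2, 4, 1, -4]
R4 ← R4 − (3/4)·R2: [0, 0, -3, -6, -3/2, 6]
R4 ← R4 + (3/2)·R3: [0, 0, 0, 0, 0, 0]
3 nonzero rows, so rank(B) = 3.
B has 6 columns; by rank–nullity, nullity = 6 − 3 = 3.

3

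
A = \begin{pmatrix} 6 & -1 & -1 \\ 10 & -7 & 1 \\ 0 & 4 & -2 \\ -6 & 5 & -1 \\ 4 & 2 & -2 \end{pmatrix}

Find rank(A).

Row reduce to echelon form.
R2 ← R2 − (5/3)·R1: [0, -16/3, 8/3]
R4 ← R4 + R1: [0, 4, -2]
R5 ← R5 − (2/3)·R1: [0, 8/3, -4/3]
R3 ← R3 + (3/4)·R2: [0, 0, 0]
R4 ← R4 + (3/4)·R2: [0, 0, 0]
R5 ← R5 + (1/2)·R2: [0, 0, 0]
Echelon form has 2 nonzero rows, so rank(A) = 2.

2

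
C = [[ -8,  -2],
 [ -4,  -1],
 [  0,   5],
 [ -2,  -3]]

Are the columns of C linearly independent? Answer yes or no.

yes

Row reduce C to echelon form.
R2 ← R2 − (1/2)·R1: [0, 0]
R4 ← R4 − (1/4)·R1: [0, -5/2]
Swap R2 ↔ R3
R4 ← R4 + (1/2)·R2: [0, 0]
2 pivots among 2 columns.
Every column is a pivot column, so the columns are linearly independent.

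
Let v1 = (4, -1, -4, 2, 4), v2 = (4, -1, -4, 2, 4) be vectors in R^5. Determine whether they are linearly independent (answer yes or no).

no

Form the matrix with these vectors as rows and row reduce.
R2 ← R2 − R1: [0, 0, 0, 0, 0]
1 nonzero row, so the 2 vectors span a space of dimension 1.
Since 1 < 2, the vectors are linearly dependent.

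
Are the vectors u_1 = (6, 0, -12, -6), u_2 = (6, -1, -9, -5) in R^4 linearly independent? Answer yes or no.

yes

Form the matrix with these vectors as rows and row reduce.
R2 ← R2 − R1: [0, -1, 3, 1]
2 nonzero rows, so the 2 vectors span a space of dimension 2.
Since 2 = 2, the vectors are linearly independent.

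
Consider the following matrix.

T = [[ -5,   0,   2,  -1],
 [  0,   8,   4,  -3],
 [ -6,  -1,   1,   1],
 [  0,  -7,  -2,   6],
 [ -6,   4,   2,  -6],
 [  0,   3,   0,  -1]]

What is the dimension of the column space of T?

4

Row reduce to echelon form.
R3 ← R3 − (6/5)·R1: [0, -1, -7/5, 11/5]
R5 ← R5 − (6/5)·R1: [0, 4, -2/5, -24/5]
R3 ← R3 + (1/8)·R2: [0, 0, -9/10, 73/40]
R4 ← R4 + (7/8)·R2: [0, 0, 3/2, 27/8]
R5 ← R5 − (1/2)·R2: [0, 0, -12/5, -33/10]
R6 ← R6 − (3/8)·R2: [0, 0, -3/2, 1/8]
R4 ← R4 + (5/3)·R3: [0, 0, 0, 77/12]
R5 ← R5 − (8/3)·R3: [0, 0, 0, -49/6]
R6 ← R6 − (5/3)·R3: [0, 0, 0, -35/12]
R5 ← R5 + (14/11)·R4: [0, 0, 0, 0]
R6 ← R6 + (5/11)·R4: [0, 0, 0, 0]
Echelon form has 4 nonzero rows, so rank(T) = 4.
The column space has dimension equal to the rank: 4.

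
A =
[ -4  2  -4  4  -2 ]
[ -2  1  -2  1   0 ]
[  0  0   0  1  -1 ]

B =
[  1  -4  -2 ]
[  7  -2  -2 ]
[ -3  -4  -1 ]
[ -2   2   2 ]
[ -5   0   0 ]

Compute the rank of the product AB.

First compute AB:
[[ 24,  36,  16],
 [  9,  16,   6],
 [  3,   2,   2]]
Now row reduce the product.
R2 ← R2 − (3/8)·R1: [0, 5/2, 0]
R3 ← R3 − (1/8)·R1: [0, -5/2, 0]
R3 ← R3 + R2: [0, 0, 0]
2 nonzero rows, so rank(AB) = 2.

2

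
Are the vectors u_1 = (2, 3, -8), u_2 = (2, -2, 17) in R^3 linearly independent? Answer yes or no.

yes

Form the matrix with these vectors as rows and row reduce.
R2 ← R2 − R1: [0, -5, 25]
2 nonzero rows, so the 2 vectors span a space of dimension 2.
Since 2 = 2, the vectors are linearly independent.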